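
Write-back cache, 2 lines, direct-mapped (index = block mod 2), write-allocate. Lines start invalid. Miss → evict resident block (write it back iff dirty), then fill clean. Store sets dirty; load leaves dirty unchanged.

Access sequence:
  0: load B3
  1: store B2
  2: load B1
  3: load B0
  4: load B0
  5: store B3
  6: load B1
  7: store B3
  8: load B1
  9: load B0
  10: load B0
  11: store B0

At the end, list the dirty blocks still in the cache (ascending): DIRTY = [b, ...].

  0 | R B3 → L1 miss [-]
  1 | W B2 → L0 miss [D]
  2 | R B1 → L1 miss [-]
  3 | R B0 → L0 miss wb→B2 [-]
  4 | R B0 → L0 hit [-]
  5 | W B3 → L1 miss [D]
  6 | R B1 → L1 miss wb→B3 [-]
  7 | W B3 → L1 miss [D]
  8 | R B1 → L1 miss wb→B3 [-]
  9 | R B0 → L0 hit [-]
  10 | R B0 → L0 hit [-]
  11 | W B0 → L0 hit [D]

DIRTY = [0]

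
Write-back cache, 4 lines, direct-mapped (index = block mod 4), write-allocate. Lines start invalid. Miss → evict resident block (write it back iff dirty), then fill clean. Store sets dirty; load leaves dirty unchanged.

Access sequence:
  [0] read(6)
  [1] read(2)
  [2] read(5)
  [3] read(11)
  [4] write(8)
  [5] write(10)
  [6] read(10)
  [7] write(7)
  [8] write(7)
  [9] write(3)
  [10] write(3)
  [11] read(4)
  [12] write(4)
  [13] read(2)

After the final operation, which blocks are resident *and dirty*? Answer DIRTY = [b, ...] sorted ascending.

DIRTY = [3, 4]

  0 | R B6 → L2 miss [-]
  1 | R B2 → L2 miss [-]
  2 | R B5 → L1 miss [-]
  3 | R B11 → L3 miss [-]
  4 | W B8 → L0 miss [D]
  5 | W B10 → L2 miss [D]
  6 | R B10 → L2 hit [D]
  7 | W B7 → L3 miss [D]
  8 | W B7 → L3 hit [D]
  9 | W B3 → L3 miss wb→B7 [D]
  10 | W B3 → L3 hit [D]
  11 | R B4 → L0 miss wb→B8 [-]
  12 | W B4 → L0 hit [D]
  13 | R B2 → L2 miss wb→B10 [-]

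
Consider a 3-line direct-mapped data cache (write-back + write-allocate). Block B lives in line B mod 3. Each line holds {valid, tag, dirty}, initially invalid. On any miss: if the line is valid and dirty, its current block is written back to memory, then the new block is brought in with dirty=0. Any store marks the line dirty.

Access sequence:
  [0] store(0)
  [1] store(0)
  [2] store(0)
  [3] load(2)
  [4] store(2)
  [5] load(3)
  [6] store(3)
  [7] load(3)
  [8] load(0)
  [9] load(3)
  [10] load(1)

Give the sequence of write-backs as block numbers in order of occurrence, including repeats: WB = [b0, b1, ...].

WB = [0, 3]

0: W B0 -> L0 miss  d=D]
1: W B0 -> L0 hit  d=D]
2: W B0 -> L0 hit  d=D]
3: R B2 -> L2 miss  d=-]
4: W B2 -> L2 hit  d=D]
5: R B3 -> L0 miss wb->B0  d=-]
6: W B3 -> L0 hit  d=D]
7: R B3 -> L0 hit  d=D]
8: R B0 -> L0 miss wb->B3  d=-]
9: R B3 -> L0 miss  d=-]
10: R B1 -> L1 miss  d=-]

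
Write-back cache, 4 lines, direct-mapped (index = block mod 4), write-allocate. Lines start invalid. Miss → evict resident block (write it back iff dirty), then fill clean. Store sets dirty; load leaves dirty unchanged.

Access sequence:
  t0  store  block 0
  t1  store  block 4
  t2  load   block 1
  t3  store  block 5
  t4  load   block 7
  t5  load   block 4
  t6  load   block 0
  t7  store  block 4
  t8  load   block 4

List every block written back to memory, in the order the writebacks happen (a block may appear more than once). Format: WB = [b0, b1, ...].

WB = [0, 4]

0: W B0 → L0 miss [D]
1: W B4 → L0 miss wb→B0 [D]
2: R B1 → L1 miss [-]
3: W B5 → L1 miss [D]
4: R B7 → L3 miss [-]
5: R B4 → L0 hit [D]
6: R B0 → L0 miss wb→B4 [-]
7: W B4 → L0 miss [D]
8: R B4 → L0 hit [D]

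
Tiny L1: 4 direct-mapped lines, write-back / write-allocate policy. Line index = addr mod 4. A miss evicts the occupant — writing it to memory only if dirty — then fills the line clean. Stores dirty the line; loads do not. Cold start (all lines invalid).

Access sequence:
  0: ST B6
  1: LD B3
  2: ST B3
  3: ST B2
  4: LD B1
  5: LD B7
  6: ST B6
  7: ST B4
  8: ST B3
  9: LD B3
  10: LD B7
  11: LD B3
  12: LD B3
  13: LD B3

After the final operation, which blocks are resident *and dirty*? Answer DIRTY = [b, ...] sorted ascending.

  0 | W B6 → L2 miss [D]
  1 | R B3 → L3 miss [-]
  2 | W B3 → L3 hit [D]
  3 | W B2 → L2 miss wb→B6 [D]
  4 | R B1 → L1 miss [-]
  5 | R B7 → L3 miss wb→B3 [-]
  6 | W B6 → L2 miss wb→B2 [D]
  7 | W B4 → L0 miss [D]
  8 | W B3 → L3 miss [D]
  9 | R B3 → L3 hit [D]
  10 | R B7 → L3 miss wb→B3 [-]
  11 | R B3 → L3 miss [-]
  12 | R B3 → L3 hit [-]
  13 | R B3 → L3 hit [-]

DIRTY = [4, 6]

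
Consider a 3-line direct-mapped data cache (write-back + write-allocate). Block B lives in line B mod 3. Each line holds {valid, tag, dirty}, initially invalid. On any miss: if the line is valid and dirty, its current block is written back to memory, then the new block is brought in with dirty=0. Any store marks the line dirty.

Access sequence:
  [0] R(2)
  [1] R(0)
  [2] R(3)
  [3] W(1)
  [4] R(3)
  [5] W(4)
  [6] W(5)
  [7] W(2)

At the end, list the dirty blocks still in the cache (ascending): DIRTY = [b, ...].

0: R B2 → L2 miss [-]
1: R B0 → L0 miss [-]
2: R B3 → L0 miss [-]
3: W B1 → L1 miss [D]
4: R B3 → L0 hit [-]
5: W B4 → L1 miss wb→B1 [D]
6: W B5 → L2 miss [D]
7: W B2 → L2 miss wb→B5 [D]

DIRTY = [2, 4]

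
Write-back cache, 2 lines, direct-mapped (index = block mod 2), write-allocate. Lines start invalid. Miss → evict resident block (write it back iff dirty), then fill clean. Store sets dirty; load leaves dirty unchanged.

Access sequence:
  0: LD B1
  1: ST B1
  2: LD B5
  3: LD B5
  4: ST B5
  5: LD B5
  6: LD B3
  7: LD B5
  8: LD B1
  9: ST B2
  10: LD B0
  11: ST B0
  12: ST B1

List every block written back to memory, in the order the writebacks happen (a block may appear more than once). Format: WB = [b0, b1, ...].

0: R B1 -> L1 miss  d=-]
1: W B1 -> L1 hit  d=D]
2: R B5 -> L1 miss wb->B1  d=-]
3: R B5 -> L1 hit  d=-]
4: W B5 -> L1 hit  d=D]
5: R B5 -> L1 hit  d=D]
6: R B3 -> L1 miss wb->B5  d=-]
7: R B5 -> L1 miss  d=-]
8: R B1 -> L1 miss  d=-]
9: W B2 -> L0 miss  d=D]
10: R B0 -> L0 miss wb->B2  d=-]
11: W B0 -> L0 hit  d=D]
12: W B1 -> L1 hit  d=D]

WB = [1, 5, 2]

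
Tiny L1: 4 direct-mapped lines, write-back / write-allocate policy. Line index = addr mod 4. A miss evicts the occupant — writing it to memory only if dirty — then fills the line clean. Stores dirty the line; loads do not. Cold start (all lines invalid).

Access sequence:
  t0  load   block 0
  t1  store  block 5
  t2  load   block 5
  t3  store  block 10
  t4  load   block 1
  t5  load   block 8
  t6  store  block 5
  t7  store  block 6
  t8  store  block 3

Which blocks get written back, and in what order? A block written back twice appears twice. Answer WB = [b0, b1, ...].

WB = [5, 10]

0: R B0 → L0 miss [-]
1: W B5 → L1 miss [D]
2: R B5 → L1 hit [D]
3: W B10 → L2 miss [D]
4: R B1 → L1 miss wb→B5 [-]
5: R B8 → L0 miss [-]
6: W B5 → L1 miss [D]
7: W B6 → L2 miss wb→B10 [D]
8: W B3 → L3 miss [D]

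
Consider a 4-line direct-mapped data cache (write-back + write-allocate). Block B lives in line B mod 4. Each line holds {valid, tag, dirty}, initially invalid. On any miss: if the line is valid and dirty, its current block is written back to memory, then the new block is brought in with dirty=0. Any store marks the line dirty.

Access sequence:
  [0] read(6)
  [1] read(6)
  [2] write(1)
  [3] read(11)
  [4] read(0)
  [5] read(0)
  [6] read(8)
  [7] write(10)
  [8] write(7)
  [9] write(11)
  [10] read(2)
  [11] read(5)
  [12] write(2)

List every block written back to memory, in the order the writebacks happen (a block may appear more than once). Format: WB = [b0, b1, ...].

WB = [7, 10, 1]

  0 | R B6 → L2 miss [-]
  1 | R B6 → L2 hit [-]
  2 | W B1 → L1 miss [D]
  3 | R B11 → L3 miss [-]
  4 | R B0 → L0 miss [-]
  5 | R B0 → L0 hit [-]
  6 | R B8 → L0 miss [-]
  7 | W B10 → L2 miss [D]
  8 | W B7 → L3 miss [D]
  9 | W B11 → L3 miss wb→B7 [D]
  10 | R B2 → L2 miss wb→B10 [-]
  11 | R B5 → L1 miss wb→B1 [-]
  12 | W B2 → L2 hit [D]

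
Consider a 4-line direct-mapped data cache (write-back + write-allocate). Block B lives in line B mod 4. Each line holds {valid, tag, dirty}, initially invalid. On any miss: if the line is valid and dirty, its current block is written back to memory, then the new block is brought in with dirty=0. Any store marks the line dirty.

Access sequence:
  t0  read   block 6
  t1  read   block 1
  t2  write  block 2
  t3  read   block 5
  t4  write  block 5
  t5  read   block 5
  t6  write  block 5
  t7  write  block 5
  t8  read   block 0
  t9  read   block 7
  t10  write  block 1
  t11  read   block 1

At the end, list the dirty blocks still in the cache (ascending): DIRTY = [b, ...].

DIRTY = [1, 2]

0: R B6 → L2 miss [-]
1: R B1 → L1 miss [-]
2: W B2 → L2 miss [D]
3: R B5 → L1 miss [-]
4: W B5 → L1 hit [D]
5: R B5 → L1 hit [D]
6: W B5 → L1 hit [D]
7: W B5 → L1 hit [D]
8: R B0 → L0 miss [-]
9: R B7 → L3 miss [-]
10: W B1 → L1 miss wb→B5 [D]
11: R B1 → L1 hit [D]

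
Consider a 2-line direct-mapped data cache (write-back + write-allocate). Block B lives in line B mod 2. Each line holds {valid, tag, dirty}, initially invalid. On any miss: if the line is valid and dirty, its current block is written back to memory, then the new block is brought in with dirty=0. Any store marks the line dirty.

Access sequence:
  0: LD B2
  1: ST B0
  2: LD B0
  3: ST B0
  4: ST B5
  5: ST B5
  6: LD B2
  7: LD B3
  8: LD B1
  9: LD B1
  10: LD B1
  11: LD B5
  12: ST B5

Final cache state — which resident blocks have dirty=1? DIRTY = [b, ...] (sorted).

DIRTY = [5]

0: R B2 → L0 miss [-]
1: W B0 → L0 miss [D]
2: R B0 → L0 hit [D]
3: W B0 → L0 hit [D]
4: W B5 → L1 miss [D]
5: W B5 → L1 hit [D]
6: R B2 → L0 miss wb→B0 [-]
7: R B3 → L1 miss wb→B5 [-]
8: R B1 → L1 miss [-]
9: R B1 → L1 hit [-]
10: R B1 → L1 hit [-]
11: R B5 → L1 miss [-]
12: W B5 → L1 hit [D]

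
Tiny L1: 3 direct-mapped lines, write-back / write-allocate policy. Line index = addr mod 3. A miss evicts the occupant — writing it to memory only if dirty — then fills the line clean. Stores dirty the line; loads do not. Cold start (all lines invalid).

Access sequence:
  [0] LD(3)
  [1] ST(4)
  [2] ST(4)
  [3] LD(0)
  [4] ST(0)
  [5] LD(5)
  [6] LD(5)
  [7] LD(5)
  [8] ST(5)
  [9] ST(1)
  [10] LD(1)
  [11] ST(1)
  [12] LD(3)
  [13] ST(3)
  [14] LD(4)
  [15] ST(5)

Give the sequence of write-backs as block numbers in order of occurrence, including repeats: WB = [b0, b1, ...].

0: R B3 → L0 miss [-]
1: W B4 → L1 miss [D]
2: W B4 → L1 hit [D]
3: R B0 → L0 miss [-]
4: W B0 → L0 hit [D]
5: R B5 → L2 miss [-]
6: R B5 → L2 hit [-]
7: R B5 → L2 hit [-]
8: W B5 → L2 hit [D]
9: W B1 → L1 miss wb→B4 [D]
10: R B1 → L1 hit [D]
11: W B1 → L1 hit [D]
12: R B3 → L0 miss wb→B0 [-]
13: W B3 → L0 hit [D]
14: R B4 → L1 miss wb→B1 [-]
15: W B5 → L2 hit [D]

WB = [4, 0, 1]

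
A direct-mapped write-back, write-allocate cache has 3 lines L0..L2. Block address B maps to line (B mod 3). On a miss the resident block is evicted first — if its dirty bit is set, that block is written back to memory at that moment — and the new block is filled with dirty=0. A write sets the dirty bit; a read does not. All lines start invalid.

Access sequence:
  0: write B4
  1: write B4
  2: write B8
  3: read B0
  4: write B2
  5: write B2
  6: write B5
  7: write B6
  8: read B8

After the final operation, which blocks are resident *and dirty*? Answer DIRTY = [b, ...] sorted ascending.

DIRTY = [4, 6]

  0 | W B4 → L1 miss [D]
  1 | W B4 → L1 hit [D]
  2 | W B8 → L2 miss [D]
  3 | R B0 → L0 miss [-]
  4 | W B2 → L2 miss wb→B8 [D]
  5 | W B2 → L2 hit [D]
  6 | W B5 → L2 miss wb→B2 [D]
  7 | W B6 → L0 miss [D]
  8 | R B8 → L2 miss wb→B5 [-]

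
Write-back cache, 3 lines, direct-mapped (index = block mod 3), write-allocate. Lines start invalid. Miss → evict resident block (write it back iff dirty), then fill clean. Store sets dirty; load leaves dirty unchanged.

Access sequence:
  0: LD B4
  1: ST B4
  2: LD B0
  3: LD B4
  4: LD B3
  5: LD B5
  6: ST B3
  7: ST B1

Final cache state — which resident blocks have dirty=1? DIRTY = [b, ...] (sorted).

DIRTY = [1, 3]

  0 | R B4 → L1 miss [-]
  1 | W B4 → L1 hit [D]
  2 | R B0 → L0 miss [-]
  3 | R B4 → L1 hit [D]
  4 | R B3 → L0 miss [-]
  5 | R B5 → L2 miss [-]
  6 | W B3 → L0 hit [D]
  7 | W B1 → L1 miss wb→B4 [D]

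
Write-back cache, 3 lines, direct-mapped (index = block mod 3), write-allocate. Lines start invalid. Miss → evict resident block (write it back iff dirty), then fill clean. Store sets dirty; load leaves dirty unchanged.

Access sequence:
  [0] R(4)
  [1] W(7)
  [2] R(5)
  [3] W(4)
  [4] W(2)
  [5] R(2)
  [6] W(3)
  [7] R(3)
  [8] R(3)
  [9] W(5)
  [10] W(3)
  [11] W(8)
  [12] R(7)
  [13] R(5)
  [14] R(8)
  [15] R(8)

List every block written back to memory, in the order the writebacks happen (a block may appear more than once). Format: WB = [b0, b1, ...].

0: R B4 -> L1 miss  d=-]
1: W B7 -> L1 miss  d=D]
2: R B5 -> L2 miss  d=-]
3: W B4 -> L1 miss wb->B7  d=D]
4: W B2 -> L2 miss  d=D]
5: R B2 -> L2 hit  d=D]
6: W B3 -> L0 miss  d=D]
7: R B3 -> L0 hit  d=D]
8: R B3 -> L0 hit  d=D]
9: W B5 -> L2 miss wb->B2  d=D]
10: W B3 -> L0 hit  d=D]
11: W B8 -> L2 miss wb->B5  d=D]
12: R B7 -> L1 miss wb->B4  d=-]
13: R B5 -> L2 miss wb->B8  d=-]
14: R B8 -> L2 miss  d=-]
15: R B8 -> L2 hit  d=-]

WB = [7, 2, 5, 4, 8]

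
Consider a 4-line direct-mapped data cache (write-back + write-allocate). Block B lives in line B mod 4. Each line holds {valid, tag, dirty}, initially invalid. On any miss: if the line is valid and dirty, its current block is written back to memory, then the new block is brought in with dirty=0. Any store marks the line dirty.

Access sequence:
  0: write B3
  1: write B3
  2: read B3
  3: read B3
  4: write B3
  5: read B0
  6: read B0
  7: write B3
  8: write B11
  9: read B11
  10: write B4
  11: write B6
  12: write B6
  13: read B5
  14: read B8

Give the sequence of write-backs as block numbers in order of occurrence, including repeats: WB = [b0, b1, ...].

WB = [3, 4]

0: W B3 → L3 miss [D]
1: W B3 → L3 hit [D]
2: R B3 → L3 hit [D]
3: R B3 → L3 hit [D]
4: W B3 → L3 hit [D]
5: R B0 → L0 miss [-]
6: R B0 → L0 hit [-]
7: W B3 → L3 hit [D]
8: W B11 → L3 miss wb→B3 [D]
9: R B11 → L3 hit [D]
10: W B4 → L0 miss [D]
11: W B6 → L2 miss [D]
12: W B6 → L2 hit [D]
13: R B5 → L1 miss [-]
14: R B8 → L0 miss wb→B4 [-]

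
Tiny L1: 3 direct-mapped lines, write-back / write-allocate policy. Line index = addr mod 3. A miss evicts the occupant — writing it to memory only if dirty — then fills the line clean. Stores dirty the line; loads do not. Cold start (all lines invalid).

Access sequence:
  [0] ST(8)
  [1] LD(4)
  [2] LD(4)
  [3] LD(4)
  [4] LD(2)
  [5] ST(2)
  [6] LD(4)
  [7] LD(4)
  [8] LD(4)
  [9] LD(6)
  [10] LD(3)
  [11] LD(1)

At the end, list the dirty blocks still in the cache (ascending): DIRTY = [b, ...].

DIRTY = [2]

0: W B8 → L2 miss [D]
1: R B4 → L1 miss [-]
2: R B4 → L1 hit [-]
3: R B4 → L1 hit [-]
4: R B2 → L2 miss wb→B8 [-]
5: W B2 → L2 hit [D]
6: R B4 → L1 hit [-]
7: R B4 → L1 hit [-]
8: R B4 → L1 hit [-]
9: R B6 → L0 miss [-]
10: R B3 → L0 miss [-]
11: R B1 → L1 miss [-]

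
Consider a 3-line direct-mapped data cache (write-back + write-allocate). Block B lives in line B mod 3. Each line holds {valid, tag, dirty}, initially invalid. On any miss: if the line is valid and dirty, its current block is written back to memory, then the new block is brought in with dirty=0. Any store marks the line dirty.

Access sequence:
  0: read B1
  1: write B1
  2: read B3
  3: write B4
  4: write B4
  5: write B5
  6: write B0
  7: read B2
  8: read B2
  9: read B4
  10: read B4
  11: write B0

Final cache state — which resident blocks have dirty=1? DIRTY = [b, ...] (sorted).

0: R B1 -> L1 miss  d=-]
1: W B1 -> L1 hit  d=D]
2: R B3 -> L0 miss  d=-]
3: W B4 -> L1 miss wb->B1  d=D]
4: W B4 -> L1 hit  d=D]
5: W B5 -> L2 miss  d=D]
6: W B0 -> L0 miss  d=D]
7: R B2 -> L2 miss wb->B5  d=-]
8: R B2 -> L2 hit  d=-]
9: R B4 -> L1 hit  d=D]
10: R B4 -> L1 hit  d=D]
11: W B0 -> L0 hit  d=D]

DIRTY = [0, 4]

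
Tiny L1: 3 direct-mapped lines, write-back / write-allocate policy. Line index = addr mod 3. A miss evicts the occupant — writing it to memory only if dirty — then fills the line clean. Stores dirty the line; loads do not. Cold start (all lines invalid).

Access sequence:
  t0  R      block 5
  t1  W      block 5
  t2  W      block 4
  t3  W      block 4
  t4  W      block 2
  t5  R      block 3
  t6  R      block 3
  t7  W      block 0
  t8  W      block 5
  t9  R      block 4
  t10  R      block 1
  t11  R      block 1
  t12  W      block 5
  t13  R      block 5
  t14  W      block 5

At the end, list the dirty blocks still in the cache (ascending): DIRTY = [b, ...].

DIRTY = [0, 5]

0: R B5 → L2 miss [-]
1: W B5 → L2 hit [D]
2: W B4 → L1 miss [D]
3: W B4 → L1 hit [D]
4: W B2 → L2 miss wb→B5 [D]
5: R B3 → L0 miss [-]
6: R B3 → L0 hit [-]
7: W B0 → L0 miss [D]
8: W B5 → L2 miss wb→B2 [D]
9: R B4 → L1 hit [D]
10: R B1 → L1 miss wb→B4 [-]
11: R B1 → L1 hit [-]
12: W B5 → L2 hit [D]
13: R B5 → L2 hit [D]
14: W B5 → L2 hit [D]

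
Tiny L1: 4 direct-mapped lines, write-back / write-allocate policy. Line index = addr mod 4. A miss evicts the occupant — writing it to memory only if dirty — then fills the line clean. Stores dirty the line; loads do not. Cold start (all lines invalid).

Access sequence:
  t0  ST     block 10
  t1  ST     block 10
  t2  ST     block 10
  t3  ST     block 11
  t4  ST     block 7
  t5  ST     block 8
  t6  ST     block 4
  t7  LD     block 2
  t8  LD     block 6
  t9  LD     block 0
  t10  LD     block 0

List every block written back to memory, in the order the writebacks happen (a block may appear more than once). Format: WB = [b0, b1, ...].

0: W B10 → L2 miss [D]
1: W B10 → L2 hit [D]
2: W B10 → L2 hit [D]
3: W B11 → L3 miss [D]
4: W B7 → L3 miss wb→B11 [D]
5: W B8 → L0 miss [D]
6: W B4 → L0 miss wb→B8 [D]
7: R B2 → L2 miss wb→B10 [-]
8: R B6 → L2 miss [-]
9: R B0 → L0 miss wb→B4 [-]
10: R B0 → L0 hit [-]

WB = [11, 8, 10, 4]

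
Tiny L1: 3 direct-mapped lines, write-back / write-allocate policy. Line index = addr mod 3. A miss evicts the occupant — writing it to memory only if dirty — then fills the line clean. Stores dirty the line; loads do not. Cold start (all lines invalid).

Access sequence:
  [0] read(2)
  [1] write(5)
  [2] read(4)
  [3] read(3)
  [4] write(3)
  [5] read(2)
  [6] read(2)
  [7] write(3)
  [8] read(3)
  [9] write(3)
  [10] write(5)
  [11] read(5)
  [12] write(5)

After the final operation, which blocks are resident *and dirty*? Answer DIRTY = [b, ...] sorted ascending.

  0 | R B2 → L2 miss [-]
  1 | W B5 → L2 miss [D]
  2 | R B4 → L1 miss [-]
  3 | R B3 → L0 miss [-]
  4 | W B3 → L0 hit [D]
  5 | R B2 → L2 miss wb→B5 [-]
  6 | R B2 → L2 hit [-]
  7 | W B3 → L0 hit [D]
  8 | R B3 → L0 hit [D]
  9 | W B3 → L0 hit [D]
  10 | W B5 → L2 miss [D]
  11 | R B5 → L2 hit [D]
  12 | W B5 → L2 hit [D]

DIRTY = [3, 5]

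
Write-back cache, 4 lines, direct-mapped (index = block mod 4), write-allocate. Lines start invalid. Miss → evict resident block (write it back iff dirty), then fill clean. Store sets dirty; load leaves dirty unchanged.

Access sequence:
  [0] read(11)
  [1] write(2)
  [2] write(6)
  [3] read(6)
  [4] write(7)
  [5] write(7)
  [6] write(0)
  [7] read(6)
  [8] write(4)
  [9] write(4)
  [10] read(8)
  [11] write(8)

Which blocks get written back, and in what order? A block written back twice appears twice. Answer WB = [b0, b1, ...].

WB = [2, 0, 4]

0: R B11 → L3 miss [-]
1: W B2 → L2 miss [D]
2: W B6 → L2 miss wb→B2 [D]
3: R B6 → L2 hit [D]
4: W B7 → L3 miss [D]
5: W B7 → L3 hit [D]
6: W B0 → L0 miss [D]
7: R B6 → L2 hit [D]
8: W B4 → L0 miss wb→B0 [D]
9: W B4 → L0 hit [D]
10: R B8 → L0 miss wb→B4 [-]
11: W B8 → L0 hit [D]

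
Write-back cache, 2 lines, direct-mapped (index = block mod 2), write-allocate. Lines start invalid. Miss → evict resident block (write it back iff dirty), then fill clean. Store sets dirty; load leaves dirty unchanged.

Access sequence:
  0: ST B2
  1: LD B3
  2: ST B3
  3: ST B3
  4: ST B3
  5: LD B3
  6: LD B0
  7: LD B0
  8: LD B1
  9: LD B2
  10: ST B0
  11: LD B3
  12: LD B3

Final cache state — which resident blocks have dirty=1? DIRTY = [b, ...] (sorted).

DIRTY = [0]

  0 | W B2 → L0 miss [D]
  1 | R B3 → L1 miss [-]
  2 | W B3 → L1 hit [D]
  3 | W B3 → L1 hit [D]
  4 | W B3 → L1 hit [D]
  5 | R B3 → L1 hit [D]
  6 | R B0 → L0 miss wb→B2 [-]
  7 | R B0 → L0 hit [-]
  8 | R B1 → L1 miss wb→B3 [-]
  9 | R B2 → L0 miss [-]
  10 | W B0 → L0 miss [D]
  11 | R B3 → L1 miss [-]
  12 | R B3 → L1 hit [-]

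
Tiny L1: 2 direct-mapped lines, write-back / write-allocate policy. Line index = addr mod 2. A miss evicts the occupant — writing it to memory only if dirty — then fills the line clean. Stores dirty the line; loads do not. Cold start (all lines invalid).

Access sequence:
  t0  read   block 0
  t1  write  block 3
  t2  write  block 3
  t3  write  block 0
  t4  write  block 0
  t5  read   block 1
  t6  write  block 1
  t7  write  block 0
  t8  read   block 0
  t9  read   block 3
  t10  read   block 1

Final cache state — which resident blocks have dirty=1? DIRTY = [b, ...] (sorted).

  0 | R B0 → L0 miss [-]
  1 | W B3 → L1 miss [D]
  2 | W B3 → L1 hit [D]
  3 | W B0 → L0 hit [D]
  4 | W B0 → L0 hit [D]
  5 | R B1 → L1 miss wb→B3 [-]
  6 | W B1 → L1 hit [D]
  7 | W B0 → L0 hit [D]
  8 | R B0 → L0 hit [D]
  9 | R B3 → L1 miss wb→B1 [-]
  10 | R B1 → L1 miss [-]

DIRTY = [0]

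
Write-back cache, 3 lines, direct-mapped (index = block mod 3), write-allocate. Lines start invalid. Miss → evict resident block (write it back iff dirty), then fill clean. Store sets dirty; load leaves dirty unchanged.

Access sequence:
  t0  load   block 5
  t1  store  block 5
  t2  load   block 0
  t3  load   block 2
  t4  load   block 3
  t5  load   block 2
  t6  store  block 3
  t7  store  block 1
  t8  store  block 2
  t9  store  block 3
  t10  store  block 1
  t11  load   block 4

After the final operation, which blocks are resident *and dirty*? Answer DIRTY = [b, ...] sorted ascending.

  0 | R B5 → L2 miss [-]
  1 | W B5 → L2 hit [D]
  2 | R B0 → L0 miss [-]
  3 | R B2 → L2 miss wb→B5 [-]
  4 | R B3 → L0 miss [-]
  5 | R B2 → L2 hit [-]
  6 | W B3 → L0 hit [D]
  7 | W B1 → L1 miss [D]
  8 | W B2 → L2 hit [D]
  9 | W B3 → L0 hit [D]
  10 | W B1 → L1 hit [D]
  11 | R B4 → L1 miss wb→B1 [-]

DIRTY = [2, 3]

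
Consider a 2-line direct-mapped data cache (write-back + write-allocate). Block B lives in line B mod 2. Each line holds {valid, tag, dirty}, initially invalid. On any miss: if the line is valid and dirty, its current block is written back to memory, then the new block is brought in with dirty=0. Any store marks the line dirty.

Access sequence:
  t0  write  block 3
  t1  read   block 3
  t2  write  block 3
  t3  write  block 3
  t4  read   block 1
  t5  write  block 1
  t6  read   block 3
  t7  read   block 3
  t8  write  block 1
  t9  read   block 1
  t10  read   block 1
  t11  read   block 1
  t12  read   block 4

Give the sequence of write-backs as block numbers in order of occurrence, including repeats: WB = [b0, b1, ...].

WB = [3, 1]

0: W B3 → L1 miss [D]
1: R B3 → L1 hit [D]
2: W B3 → L1 hit [D]
3: W B3 → L1 hit [D]
4: R B1 → L1 miss wb→B3 [-]
5: W B1 → L1 hit [D]
6: R B3 → L1 miss wb→B1 [-]
7: R B3 → L1 hit [-]
8: W B1 → L1 miss [D]
9: R B1 → L1 hit [D]
10: R B1 → L1 hit [D]
11: R B1 → L1 hit [D]
12: R B4 → L0 miss [-]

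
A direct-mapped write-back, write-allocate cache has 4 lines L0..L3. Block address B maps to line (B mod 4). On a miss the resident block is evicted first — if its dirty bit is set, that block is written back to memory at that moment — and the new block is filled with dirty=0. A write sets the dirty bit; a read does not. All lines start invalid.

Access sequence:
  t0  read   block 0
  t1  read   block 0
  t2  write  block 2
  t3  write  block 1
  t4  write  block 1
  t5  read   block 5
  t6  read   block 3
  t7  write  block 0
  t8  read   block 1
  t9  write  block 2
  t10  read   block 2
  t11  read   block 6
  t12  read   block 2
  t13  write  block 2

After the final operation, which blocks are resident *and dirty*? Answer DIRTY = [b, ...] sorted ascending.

DIRTY = [0, 2]

  0 | R B0 → L0 miss [-]
  1 | R B0 → L0 hit [-]
  2 | W B2 → L2 miss [D]
  3 | W B1 → L1 miss [D]
  4 | W B1 → L1 hit [D]
  5 | R B5 → L1 miss wb→B1 [-]
  6 | R B3 → L3 miss [-]
  7 | W B0 → L0 hit [D]
  8 | R B1 → L1 miss [-]
  9 | W B2 → L2 hit [D]
  10 | R B2 → L2 hit [D]
  11 | R B6 → L2 miss wb→B2 [-]
  12 | R B2 → L2 miss [-]
  13 | W B2 → L2 hit [D]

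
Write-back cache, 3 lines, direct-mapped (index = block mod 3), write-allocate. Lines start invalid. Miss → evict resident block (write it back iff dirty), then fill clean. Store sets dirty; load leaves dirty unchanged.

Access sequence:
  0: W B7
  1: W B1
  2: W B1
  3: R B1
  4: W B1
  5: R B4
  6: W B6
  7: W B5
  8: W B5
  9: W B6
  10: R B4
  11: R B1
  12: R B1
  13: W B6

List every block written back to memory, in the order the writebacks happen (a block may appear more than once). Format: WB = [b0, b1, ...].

WB = [7, 1]

0: W B7 → L1 miss [D]
1: W B1 → L1 miss wb→B7 [D]
2: W B1 → L1 hit [D]
3: R B1 → L1 hit [D]
4: W B1 → L1 hit [D]
5: R B4 → L1 miss wb→B1 [-]
6: W B6 → L0 miss [D]
7: W B5 → L2 miss [D]
8: W B5 → L2 hit [D]
9: W B6 → L0 hit [D]
10: R B4 → L1 hit [-]
11: R B1 → L1 miss [-]
12: R B1 → L1 hit [-]
13: W B6 → L0 hit [D]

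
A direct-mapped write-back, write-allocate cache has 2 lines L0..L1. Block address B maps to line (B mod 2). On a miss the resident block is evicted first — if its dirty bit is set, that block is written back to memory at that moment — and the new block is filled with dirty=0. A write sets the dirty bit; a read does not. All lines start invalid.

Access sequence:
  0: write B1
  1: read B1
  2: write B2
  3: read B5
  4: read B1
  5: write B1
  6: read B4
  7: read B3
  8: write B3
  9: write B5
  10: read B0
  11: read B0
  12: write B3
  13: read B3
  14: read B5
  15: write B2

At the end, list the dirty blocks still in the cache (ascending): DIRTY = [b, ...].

DIRTY = [2]

0: W B1 → L1 miss [D]
1: R B1 → L1 hit [D]
2: W B2 → L0 miss [D]
3: R B5 → L1 miss wb→B1 [-]
4: R B1 → L1 miss [-]
5: W B1 → L1 hit [D]
6: R B4 → L0 miss wb→B2 [-]
7: R B3 → L1 miss wb→B1 [-]
8: W B3 → L1 hit [D]
9: W B5 → L1 miss wb→B3 [D]
10: R B0 → L0 miss [-]
11: R B0 → L0 hit [-]
12: W B3 → L1 miss wb→B5 [D]
13: R B3 → L1 hit [D]
14: R B5 → L1 miss wb→B3 [-]
15: W B2 → L0 miss [D]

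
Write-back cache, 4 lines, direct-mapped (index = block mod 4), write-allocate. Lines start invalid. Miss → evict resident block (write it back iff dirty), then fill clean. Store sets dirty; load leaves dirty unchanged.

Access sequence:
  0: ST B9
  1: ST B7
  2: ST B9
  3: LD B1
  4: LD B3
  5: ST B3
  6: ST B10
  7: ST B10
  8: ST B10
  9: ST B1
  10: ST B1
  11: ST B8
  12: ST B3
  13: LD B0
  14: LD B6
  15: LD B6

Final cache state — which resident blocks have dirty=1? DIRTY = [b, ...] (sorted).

DIRTY = [1, 3]

0: W B9 -> L1 miss  d=D]
1: W B7 -> L3 miss  d=D]
2: W B9 -> L1 hit  d=D]
3: R B1 -> L1 miss wb->B9  d=-]
4: R B3 -> L3 miss wb->B7  d=-]
5: W B3 -> L3 hit  d=D]
6: W B10 -> L2 miss  d=D]
7: W B10 -> L2 hit  d=D]
8: W B10 -> L2 hit  d=D]
9: W B1 -> L1 hit  d=D]
10: W B1 -> L1 hit  d=D]
11: W B8 -> L0 miss  d=D]
12: W B3 -> L3 hit  d=D]
13: R B0 -> L0 miss wb->B8  d=-]
14: R B6 -> L2 miss wb->B10  d=-]
15: R B6 -> L2 hit  d=-]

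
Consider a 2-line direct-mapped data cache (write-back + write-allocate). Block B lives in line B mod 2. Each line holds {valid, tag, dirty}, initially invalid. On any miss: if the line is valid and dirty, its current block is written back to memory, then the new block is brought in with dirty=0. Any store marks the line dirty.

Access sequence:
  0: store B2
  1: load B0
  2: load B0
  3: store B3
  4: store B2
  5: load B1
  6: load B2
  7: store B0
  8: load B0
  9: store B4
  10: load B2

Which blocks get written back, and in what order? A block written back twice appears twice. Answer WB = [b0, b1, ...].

WB = [2, 3, 2, 0, 4]

0: W B2 -> L0 miss  d=D]
1: R B0 -> L0 miss wb->B2  d=-]
2: R B0 -> L0 hit  d=-]
3: W B3 -> L1 miss  d=D]
4: W B2 -> L0 miss  d=D]
5: R B1 -> L1 miss wb->B3  d=-]
6: R B2 -> L0 hit  d=D]
7: W B0 -> L0 miss wb->B2  d=D]
8: R B0 -> L0 hit  d=D]
9: W B4 -> L0 miss wb->B0  d=D]
10: R B2 -> L0 miss wb->B4  d=-]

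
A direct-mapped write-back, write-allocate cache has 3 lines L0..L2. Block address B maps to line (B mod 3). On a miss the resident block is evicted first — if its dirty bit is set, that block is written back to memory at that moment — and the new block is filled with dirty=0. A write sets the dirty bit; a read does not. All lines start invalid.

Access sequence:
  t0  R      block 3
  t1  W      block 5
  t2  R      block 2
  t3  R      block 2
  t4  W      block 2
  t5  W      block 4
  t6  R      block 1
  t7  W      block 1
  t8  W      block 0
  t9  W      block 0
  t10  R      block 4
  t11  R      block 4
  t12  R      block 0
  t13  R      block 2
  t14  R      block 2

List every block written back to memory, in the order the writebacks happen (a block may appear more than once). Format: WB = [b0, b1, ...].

WB = [5, 4, 1]

0: R B3 → L0 miss [-]
1: W B5 → L2 miss [D]
2: R B2 → L2 miss wb→B5 [-]
3: R B2 → L2 hit [-]
4: W B2 → L2 hit [D]
5: W B4 → L1 miss [D]
6: R B1 → L1 miss wb→B4 [-]
7: W B1 → L1 hit [D]
8: W B0 → L0 miss [D]
9: W B0 → L0 hit [D]
10: R B4 → L1 miss wb→B1 [-]
11: R B4 → L1 hit [-]
12: R B0 → L0 hit [D]
13: R B2 → L2 hit [D]
14: R B2 → L2 hit [D]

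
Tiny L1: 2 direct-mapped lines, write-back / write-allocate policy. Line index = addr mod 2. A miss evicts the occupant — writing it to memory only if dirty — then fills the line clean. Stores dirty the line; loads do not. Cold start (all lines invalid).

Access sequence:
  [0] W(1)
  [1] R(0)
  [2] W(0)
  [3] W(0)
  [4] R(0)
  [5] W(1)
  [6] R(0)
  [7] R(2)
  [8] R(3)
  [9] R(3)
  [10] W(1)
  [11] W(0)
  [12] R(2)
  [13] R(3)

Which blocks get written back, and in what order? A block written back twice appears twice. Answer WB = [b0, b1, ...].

WB = [0, 1, 0, 1]

0: W B1 → L1 miss [D]
1: R B0 → L0 miss [-]
2: W B0 → L0 hit [D]
3: W B0 → L0 hit [D]
4: R B0 → L0 hit [D]
5: W B1 → L1 hit [D]
6: R B0 → L0 hit [D]
7: R B2 → L0 miss wb→B0 [-]
8: R B3 → L1 miss wb→B1 [-]
9: R B3 → L1 hit [-]
10: W B1 → L1 miss [D]
11: W B0 → L0 miss [D]
12: R B2 → L0 miss wb→B0 [-]
13: R B3 → L1 miss wb→B1 [-]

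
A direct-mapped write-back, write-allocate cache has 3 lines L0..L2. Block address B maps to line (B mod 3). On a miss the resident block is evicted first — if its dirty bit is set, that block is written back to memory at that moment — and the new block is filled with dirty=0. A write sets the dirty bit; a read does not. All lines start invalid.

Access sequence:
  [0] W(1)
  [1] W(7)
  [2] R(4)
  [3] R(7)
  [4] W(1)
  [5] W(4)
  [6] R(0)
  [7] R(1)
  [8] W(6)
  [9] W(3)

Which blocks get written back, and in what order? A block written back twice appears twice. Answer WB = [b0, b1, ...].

WB = [1, 7, 1, 4, 6]

0: W B1 → L1 miss [D]
1: W B7 → L1 miss wb→B1 [D]
2: R B4 → L1 miss wb→B7 [-]
3: R B7 → L1 miss [-]
4: W B1 → L1 miss [D]
5: W B4 → L1 miss wb→B1 [D]
6: R B0 → L0 miss [-]
7: R B1 → L1 miss wb→B4 [-]
8: W B6 → L0 miss [D]
9: W B3 → L0 miss wb→B6 [D]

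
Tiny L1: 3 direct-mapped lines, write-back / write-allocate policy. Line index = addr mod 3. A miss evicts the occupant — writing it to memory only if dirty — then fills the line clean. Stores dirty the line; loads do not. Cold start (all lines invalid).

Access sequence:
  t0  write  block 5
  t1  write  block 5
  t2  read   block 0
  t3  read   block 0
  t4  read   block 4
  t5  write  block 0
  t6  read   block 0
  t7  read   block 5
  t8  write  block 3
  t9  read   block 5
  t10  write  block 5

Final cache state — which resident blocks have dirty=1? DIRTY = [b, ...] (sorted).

0: W B5 → L2 miss [D]
1: W B5 → L2 hit [D]
2: R B0 → L0 miss [-]
3: R B0 → L0 hit [-]
4: R B4 → L1 miss [-]
5: W B0 → L0 hit [D]
6: R B0 → L0 hit [D]
7: R B5 → L2 hit [D]
8: W B3 → L0 miss wb→B0 [D]
9: R B5 → L2 hit [D]
10: W B5 → L2 hit [D]

DIRTY = [3, 5]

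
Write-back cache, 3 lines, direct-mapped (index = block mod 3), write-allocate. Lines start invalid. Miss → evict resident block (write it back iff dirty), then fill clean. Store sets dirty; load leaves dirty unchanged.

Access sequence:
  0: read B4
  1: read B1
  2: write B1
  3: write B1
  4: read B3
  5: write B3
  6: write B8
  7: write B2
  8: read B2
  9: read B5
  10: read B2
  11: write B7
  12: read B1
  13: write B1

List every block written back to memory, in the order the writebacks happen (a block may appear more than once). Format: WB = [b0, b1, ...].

WB = [8, 2, 1, 7]

0: R B4 -> L1 miss  d=-]
1: R B1 -> L1 miss  d=-]
2: W B1 -> L1 hit  d=D]
3: W B1 -> L1 hit  d=D]
4: R B3 -> L0 miss  d=-]
5: W B3 -> L0 hit  d=D]
6: W B8 -> L2 miss  d=D]
7: W B2 -> L2 miss wb->B8  d=D]
8: R B2 -> L2 hit  d=D]
9: R B5 -> L2 miss wb->B2  d=-]
10: R B2 -> L2 miss  d=-]
11: W B7 -> L1 miss wb->B1  d=D]
12: R B1 -> L1 miss wb->B7  d=-]
13: W B1 -> L1 hit  d=D]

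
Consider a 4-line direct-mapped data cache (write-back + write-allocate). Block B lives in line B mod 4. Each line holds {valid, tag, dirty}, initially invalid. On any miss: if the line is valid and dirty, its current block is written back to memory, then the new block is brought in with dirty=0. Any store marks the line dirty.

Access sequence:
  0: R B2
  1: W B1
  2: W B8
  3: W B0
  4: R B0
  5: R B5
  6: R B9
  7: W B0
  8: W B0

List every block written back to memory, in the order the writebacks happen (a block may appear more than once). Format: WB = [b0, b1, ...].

  0 | R B2 → L2 miss [-]
  1 | W B1 → L1 miss [D]
  2 | W B8 → L0 miss [D]
  3 | W B0 → L0 miss wb→B8 [D]
  4 | R B0 → L0 hit [D]
  5 | R B5 → L1 miss wb→B1 [-]
  6 | R B9 → L1 miss [-]
  7 | W B0 → L0 hit [D]
  8 | W B0 → L0 hit [D]

WB = [8, 1]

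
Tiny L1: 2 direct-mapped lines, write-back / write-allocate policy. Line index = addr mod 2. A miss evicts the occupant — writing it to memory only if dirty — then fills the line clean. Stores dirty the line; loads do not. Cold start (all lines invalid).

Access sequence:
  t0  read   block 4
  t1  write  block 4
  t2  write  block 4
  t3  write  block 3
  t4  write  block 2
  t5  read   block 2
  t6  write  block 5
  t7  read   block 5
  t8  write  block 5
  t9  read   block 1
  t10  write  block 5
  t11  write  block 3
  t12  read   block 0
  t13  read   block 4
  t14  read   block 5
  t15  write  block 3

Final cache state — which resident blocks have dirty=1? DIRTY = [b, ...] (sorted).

DIRTY = [3]

0: R B4 -> L0 miss  d=-]
1: W B4 -> L0 hit  d=D]
2: W B4 -> L0 hit  d=D]
3: W B3 -> L1 miss  d=D]
4: W B2 -> L0 miss wb->B4  d=D]
5: R B2 -> L0 hit  d=D]
6: W B5 -> L1 miss wb->B3  d=D]
7: R B5 -> L1 hit  d=D]
8: W B5 -> L1 hit  d=D]
9: R B1 -> L1 miss wb->B5  d=-]
10: W B5 -> L1 miss  d=D]
11: W B3 -> L1 miss wb->B5  d=D]
12: R B0 -> L0 miss wb->B2  d=-]
13: R B4 -> L0 miss  d=-]
14: R B5 -> L1 miss wb->B3  d=-]
15: W B3 -> L1 miss  d=D]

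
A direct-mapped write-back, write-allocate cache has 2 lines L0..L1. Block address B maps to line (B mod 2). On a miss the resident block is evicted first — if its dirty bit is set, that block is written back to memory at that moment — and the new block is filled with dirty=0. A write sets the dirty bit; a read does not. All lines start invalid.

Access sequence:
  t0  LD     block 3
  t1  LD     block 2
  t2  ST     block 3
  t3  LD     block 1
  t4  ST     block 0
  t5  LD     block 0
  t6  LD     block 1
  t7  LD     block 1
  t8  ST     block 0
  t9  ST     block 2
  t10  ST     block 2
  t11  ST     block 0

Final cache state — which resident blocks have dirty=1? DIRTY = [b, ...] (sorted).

DIRTY = [0]

0: R B3 → L1 miss [-]
1: R B2 → L0 miss [-]
2: W B3 → L1 hit [D]
3: R B1 → L1 miss wb→B3 [-]
4: W B0 → L0 miss [D]
5: R B0 → L0 hit [D]
6: R B1 → L1 hit [-]
7: R B1 → L1 hit [-]
8: W B0 → L0 hit [D]
9: W B2 → L0 miss wb→B0 [D]
10: W B2 → L0 hit [D]
11: W B0 → L0 miss wb→B2 [D]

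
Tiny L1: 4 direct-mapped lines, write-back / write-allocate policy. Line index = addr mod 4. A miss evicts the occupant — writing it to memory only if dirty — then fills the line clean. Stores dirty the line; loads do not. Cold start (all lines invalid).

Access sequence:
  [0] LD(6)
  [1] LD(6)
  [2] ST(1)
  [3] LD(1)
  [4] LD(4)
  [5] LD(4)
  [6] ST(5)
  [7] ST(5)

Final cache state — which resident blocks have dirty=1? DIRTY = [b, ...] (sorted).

DIRTY = [5]

0: R B6 → L2 miss [-]
1: R B6 → L2 hit [-]
2: W B1 → L1 miss [D]
3: R B1 → L1 hit [D]
4: R B4 → L0 miss [-]
5: R B4 → L0 hit [-]
6: W B5 → L1 miss wb→B1 [D]
7: W B5 → L1 hit [D]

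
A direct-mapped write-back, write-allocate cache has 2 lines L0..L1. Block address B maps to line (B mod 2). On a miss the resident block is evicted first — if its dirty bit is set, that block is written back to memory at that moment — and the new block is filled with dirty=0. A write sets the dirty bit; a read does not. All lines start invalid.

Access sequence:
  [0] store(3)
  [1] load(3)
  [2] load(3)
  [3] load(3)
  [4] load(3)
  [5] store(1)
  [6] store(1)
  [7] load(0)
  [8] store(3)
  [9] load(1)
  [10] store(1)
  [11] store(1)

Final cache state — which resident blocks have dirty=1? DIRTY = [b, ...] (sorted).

DIRTY = [1]

  0 | W B3 → L1 miss [D]
  1 | R B3 → L1 hit [D]
  2 | R B3 → L1 hit [D]
  3 | R B3 → L1 hit [D]
  4 | R B3 → L1 hit [D]
  5 | W B1 → L1 miss wb→B3 [D]
  6 | W B1 → L1 hit [D]
  7 | R B0 → L0 miss [-]
  8 | W B3 → L1 miss wb→B1 [D]
  9 | R B1 → L1 miss wb→B3 [-]
  10 | W B1 → L1 hit [D]
  11 | W B1 → L1 hit [D]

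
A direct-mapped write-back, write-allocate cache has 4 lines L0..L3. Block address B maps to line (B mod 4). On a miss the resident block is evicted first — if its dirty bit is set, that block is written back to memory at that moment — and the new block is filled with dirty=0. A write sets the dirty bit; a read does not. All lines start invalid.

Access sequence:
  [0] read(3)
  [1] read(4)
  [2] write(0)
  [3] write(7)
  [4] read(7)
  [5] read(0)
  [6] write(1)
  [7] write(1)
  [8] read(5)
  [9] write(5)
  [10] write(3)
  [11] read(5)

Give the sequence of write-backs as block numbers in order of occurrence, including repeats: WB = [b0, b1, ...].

WB = [1, 7]

0: R B3 -> L3 miss  d=-]
1: R B4 -> L0 miss  d=-]
2: W B0 -> L0 miss  d=D]
3: W B7 -> L3 miss  d=D]
4: R B7 -> L3 hit  d=D]
5: R B0 -> L0 hit  d=D]
6: W B1 -> L1 miss  d=D]
7: W B1 -> L1 hit  d=D]
8: R B5 -> L1 miss wb->B1  d=-]
9: W B5 -> L1 hit  d=D]
10: W B3 -> L3 miss wb->B7  d=D]
11: R B5 -> L1 hit  d=D]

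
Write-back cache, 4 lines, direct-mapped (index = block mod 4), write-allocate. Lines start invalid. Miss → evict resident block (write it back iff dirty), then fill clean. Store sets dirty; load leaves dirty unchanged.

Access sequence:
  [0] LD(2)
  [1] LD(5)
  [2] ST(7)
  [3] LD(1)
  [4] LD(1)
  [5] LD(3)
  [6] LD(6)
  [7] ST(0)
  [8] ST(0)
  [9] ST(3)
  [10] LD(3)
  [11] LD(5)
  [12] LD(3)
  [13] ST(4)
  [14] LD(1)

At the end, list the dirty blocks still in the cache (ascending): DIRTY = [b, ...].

0: R B2 → L2 miss [-]
1: R B5 → L1 miss [-]
2: W B7 → L3 miss [D]
3: R B1 → L1 miss [-]
4: R B1 → L1 hit [-]
5: R B3 → L3 miss wb→B7 [-]
6: R B6 → L2 miss [-]
7: W B0 → L0 miss [D]
8: W B0 → L0 hit [D]
9: W B3 → L3 hit [D]
10: R B3 → L3 hit [D]
11: R B5 → L1 miss [-]
12: R B3 → L3 hit [D]
13: W B4 → L0 miss wb→B0 [D]
14: R B1 → L1 miss [-]

DIRTY = [3, 4]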